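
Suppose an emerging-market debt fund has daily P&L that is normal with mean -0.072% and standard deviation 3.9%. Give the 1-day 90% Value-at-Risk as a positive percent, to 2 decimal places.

5.07%

At 90% one-sided, z = 1.282.
VaR = −μ + z·σ = −(-0.072%) + 1.282 × 3.9% = 5.072%.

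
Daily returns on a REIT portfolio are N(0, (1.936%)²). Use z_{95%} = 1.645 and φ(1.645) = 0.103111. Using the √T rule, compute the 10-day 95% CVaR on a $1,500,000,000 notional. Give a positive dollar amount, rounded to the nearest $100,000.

σ_{10d} = 1.936% × √10 = 6.122%.
ES multiplier = φ(z)/(1−α) = 0.103111/0.05 = 2.062.
ES = 6.122% × 2.062 = 12.624%; on $1,500,000,000: $189,360,000.

$189,400,000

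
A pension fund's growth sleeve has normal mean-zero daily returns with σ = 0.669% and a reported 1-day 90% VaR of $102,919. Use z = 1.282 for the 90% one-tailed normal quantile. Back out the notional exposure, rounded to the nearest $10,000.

VaR as a fraction of value: z·σ = 1.282 × 0.669% = 0.857658%.
Position = $102,919 / 0.00857658 = $12,000,005.

$12,000,000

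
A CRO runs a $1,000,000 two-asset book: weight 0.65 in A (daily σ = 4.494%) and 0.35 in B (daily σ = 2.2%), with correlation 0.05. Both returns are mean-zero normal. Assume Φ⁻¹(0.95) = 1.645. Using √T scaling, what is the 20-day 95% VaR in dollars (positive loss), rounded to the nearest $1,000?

σ_p = √(0.65²·4.494² + 0.35²·2.2² + 2·0.05·0.65·0.35·4.494·2.2) = 3.058%.
σ_{20d} = 3.058% × √20 = 13.676%.
VaR = 1.645 × 13.676% = 22.497%; on $1,000,000 that is $224,970.

$225,000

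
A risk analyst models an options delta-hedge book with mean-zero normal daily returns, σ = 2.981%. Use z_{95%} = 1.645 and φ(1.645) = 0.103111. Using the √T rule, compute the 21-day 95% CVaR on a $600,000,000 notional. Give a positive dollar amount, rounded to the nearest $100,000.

σ_{21d} = 2.981% × √21 = 13.661%.
ES multiplier = φ(z)/(1−α) = 0.103111/0.05 = 2.062.
ES = 13.661% × 2.062 = 28.169%; on $600,000,000: $169,014,000.

$169,000,000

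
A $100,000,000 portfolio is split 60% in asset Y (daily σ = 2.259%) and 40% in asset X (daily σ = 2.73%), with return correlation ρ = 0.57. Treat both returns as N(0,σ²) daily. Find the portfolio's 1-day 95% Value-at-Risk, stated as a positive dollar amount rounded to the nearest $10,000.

$3,570,000

σ_p² = 0.6²·2.259² + 0.4²·2.73² + 2·0.57·0.6·0.4·2.259·2.73 = 4.7169 (%²).
σ_p = √4.7169 = 2.172%.
At 95%, z = 1.645.
VaR = 1.645 × 2.172% = 3.573%; on $100,000,000 that is $3,573,000.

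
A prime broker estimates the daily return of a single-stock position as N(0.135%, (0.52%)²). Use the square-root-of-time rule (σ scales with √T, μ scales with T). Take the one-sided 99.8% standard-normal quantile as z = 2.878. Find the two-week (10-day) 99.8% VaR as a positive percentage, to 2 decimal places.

3.38%

σ_{10d} = 0.52% × √10 = 1.644%; μ_{10d} = 10 × 0.135% = 1.350%.
VaR = −(1.350%) + 2.878 × 1.644% = 3.381%.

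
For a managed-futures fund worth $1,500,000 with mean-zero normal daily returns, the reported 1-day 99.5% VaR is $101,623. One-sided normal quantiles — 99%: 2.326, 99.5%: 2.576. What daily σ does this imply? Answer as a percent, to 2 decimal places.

2.63%

VaR as a fraction: $101,623 / $1,500,000 = 6.775%.
σ = VaR / z = 6.775% / 2.576 = 2.630%.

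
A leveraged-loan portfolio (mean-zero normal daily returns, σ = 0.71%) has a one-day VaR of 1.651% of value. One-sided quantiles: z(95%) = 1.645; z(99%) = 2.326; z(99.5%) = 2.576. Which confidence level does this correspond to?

Implied z = VaR/σ = 1.651 / 0.71 = 2.325.
This matches z(99%) = 2.326.

99%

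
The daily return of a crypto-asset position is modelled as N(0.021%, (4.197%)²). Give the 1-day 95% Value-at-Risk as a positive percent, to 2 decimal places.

At 95% one-sided, z = 1.645.
VaR = −μ + z·σ = −(0.021%) + 1.645 × 4.197% = 6.883%.

6.88%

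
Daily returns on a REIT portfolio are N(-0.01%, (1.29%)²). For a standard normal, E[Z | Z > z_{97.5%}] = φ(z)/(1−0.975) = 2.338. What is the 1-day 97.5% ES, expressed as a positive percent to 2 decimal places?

3.03%

ES = −(-0.01%) + 1.29% × 2.338 = 3.026%.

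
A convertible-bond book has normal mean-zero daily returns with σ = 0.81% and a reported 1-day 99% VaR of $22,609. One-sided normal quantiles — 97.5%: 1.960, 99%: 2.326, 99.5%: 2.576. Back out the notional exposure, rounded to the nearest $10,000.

$1,200,000

VaR as a fraction of value: z·σ = 2.326 × 0.81% = 1.88406%.
Position = $22,609 / 0.0188406 = $1,200,015.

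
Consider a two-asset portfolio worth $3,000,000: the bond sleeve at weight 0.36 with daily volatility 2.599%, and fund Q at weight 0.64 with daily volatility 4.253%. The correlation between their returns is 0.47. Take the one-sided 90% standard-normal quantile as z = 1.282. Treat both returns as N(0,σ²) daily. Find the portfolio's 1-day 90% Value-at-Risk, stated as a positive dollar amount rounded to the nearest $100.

$125,700

σ_p² = 0.36²·2.599² + 0.64²·4.253² + 2·0.47·0.36·0.64·2.599·4.253 = 10.6782 (%²).
σ_p = √10.6782 = 3.268%.
VaR = 1.282 × 3.268% = 4.190%; on $3,000,000 that is $125,700.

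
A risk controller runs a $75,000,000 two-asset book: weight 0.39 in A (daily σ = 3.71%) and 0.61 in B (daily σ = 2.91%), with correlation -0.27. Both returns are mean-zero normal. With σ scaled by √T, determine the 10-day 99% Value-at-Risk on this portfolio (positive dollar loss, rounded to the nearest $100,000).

$10,800,000

σ_p = √(0.39²·3.71² + 0.61²·2.91² + 2·-0.27·0.39·0.61·3.71·2.91) = 1.964%.
σ_{10d} = 1.964% × √10 = 6.211%.
z(99%) = 2.326.
VaR = 2.326 × 6.211% = 14.447%; on $75,000,000 that is $10,835,250.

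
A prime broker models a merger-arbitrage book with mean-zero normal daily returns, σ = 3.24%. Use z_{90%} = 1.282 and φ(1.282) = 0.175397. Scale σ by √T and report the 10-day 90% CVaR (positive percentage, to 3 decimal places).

17.971%

σ_{10d} = 3.24% × √10 = 10.246%.
ES multiplier = φ(z)/(1−α) = 0.175397/0.1 = 1.754.
ES = 10.246% × 1.754 = 17.971%.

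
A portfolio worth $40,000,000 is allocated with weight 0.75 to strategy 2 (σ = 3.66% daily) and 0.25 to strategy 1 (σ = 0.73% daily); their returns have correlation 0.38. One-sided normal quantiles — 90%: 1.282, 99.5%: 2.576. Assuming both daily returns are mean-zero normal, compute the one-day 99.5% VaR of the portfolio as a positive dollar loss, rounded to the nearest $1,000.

$2,905,000

σ_p² = 0.75²·3.66² + 0.25²·0.73² + 2·0.38·0.75·0.25·3.66·0.73 = 7.9491 (%²).
σ_p = √7.9491 = 2.819%.
VaR = 2.576 × 2.819% = 7.262%; on $40,000,000 that is $2,904,800.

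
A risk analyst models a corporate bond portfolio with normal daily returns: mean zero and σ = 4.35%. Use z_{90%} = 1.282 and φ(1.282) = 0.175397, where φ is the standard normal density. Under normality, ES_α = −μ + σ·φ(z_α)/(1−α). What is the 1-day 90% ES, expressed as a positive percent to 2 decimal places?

7.63%

Tail multiplier: φ(z)/(1−α) = 0.175397 / 0.1 = 1.754.
ES = 4.35% × 1.754 = 7.630%.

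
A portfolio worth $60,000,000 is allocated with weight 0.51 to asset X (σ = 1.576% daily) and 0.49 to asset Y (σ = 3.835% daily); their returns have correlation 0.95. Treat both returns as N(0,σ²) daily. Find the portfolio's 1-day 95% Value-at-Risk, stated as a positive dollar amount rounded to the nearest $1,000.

$2,620,000

σ_p² = 0.51²·1.576² + 0.49²·3.835² + 2·0.95·0.51·0.49·1.576·3.835 = 7.0470 (%²).
σ_p = √7.0470 = 2.655%.
At 95%, z = 1.645.
VaR = 1.645 × 2.655% = 4.367%; on $60,000,000 that is $2,620,200.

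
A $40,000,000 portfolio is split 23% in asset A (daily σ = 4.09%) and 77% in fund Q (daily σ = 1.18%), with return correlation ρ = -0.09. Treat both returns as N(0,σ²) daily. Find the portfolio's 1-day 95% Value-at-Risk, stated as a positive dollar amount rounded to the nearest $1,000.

σ_p² = 0.23²·4.09² + 0.77²·1.18² + 2·-0.09·0.23·0.77·4.09·1.18 = 1.5566 (%²).
σ_p = √1.5566 = 1.248%.
At 95%, z = 1.645.
VaR = 1.645 × 1.248% = 2.053%; on $40,000,000 that is $821,200.

$821,000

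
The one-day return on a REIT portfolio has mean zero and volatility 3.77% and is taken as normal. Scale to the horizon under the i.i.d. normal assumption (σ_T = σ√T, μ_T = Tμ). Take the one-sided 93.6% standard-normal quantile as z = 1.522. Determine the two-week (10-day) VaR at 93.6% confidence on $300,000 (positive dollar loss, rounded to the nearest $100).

$54,400

σ_{10d} = 3.77% × √10 = 11.922%.
VaR = 1.522 × 11.922% = 18.145%.
On $300,000: 0.18145 × $300,000 = $54,435.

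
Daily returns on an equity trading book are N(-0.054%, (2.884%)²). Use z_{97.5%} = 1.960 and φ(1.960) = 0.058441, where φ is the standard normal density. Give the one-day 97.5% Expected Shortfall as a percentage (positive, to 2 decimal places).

6.80%

Tail multiplier: φ(z)/(1−α) = 0.058441 / 0.025 = 2.338.
ES = −(-0.054%) + 2.884% × 2.338 = 6.797%.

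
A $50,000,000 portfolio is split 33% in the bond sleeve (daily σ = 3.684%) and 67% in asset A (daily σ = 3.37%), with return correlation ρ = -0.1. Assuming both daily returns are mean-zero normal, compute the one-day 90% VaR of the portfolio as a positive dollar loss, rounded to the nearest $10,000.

σ_p² = 0.33²·3.684² + 0.67²·3.37² + 2·-0.1·0.33·0.67·3.684·3.37 = 6.0271 (%²).
σ_p = √6.0271 = 2.455%.
At 90%, z = 1.282.
VaR = 1.282 × 2.455% = 3.147%; on $50,000,000 that is $1,573,500.

$1,570,000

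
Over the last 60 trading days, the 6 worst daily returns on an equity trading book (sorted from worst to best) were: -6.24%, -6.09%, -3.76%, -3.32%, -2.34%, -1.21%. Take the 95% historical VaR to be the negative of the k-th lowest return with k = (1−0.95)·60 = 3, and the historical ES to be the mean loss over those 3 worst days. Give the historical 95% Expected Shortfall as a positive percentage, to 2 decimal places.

The 3 worst returns sum to -16.09%.
ES = −(-16.09%) / 3 = 5.3633…% ≈ 5.36%.

5.36%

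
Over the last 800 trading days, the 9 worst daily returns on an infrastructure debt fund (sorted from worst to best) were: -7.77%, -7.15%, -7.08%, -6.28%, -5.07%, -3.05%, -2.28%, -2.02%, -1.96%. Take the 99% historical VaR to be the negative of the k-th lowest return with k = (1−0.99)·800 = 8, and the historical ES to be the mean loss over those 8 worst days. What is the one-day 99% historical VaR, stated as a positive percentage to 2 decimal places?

k = 8; the 8th lowest return is -2.02%, so VaR = 2.02%.

2.02%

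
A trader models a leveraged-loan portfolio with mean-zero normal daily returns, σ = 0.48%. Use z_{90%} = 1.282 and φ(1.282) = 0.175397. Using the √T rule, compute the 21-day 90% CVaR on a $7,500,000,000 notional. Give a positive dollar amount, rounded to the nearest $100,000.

$289,400,000

σ_{21d} = 0.48% × √21 = 2.200%.
ES multiplier = φ(z)/(1−α) = 0.175397/0.1 = 1.754.
ES = 2.200% × 1.754 = 3.859%; on $7,500,000,000: $289,425,000.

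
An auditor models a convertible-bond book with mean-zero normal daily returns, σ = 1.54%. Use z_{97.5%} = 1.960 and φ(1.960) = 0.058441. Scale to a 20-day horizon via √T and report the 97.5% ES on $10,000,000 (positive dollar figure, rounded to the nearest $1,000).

$1,610,000

σ_{20d} = 1.54% × √20 = 6.887%.
ES multiplier = φ(z)/(1−α) = 0.058441/0.025 = 2.338.
ES = 6.887% × 2.338 = 16.102%; on $10,000,000: $1,610,200.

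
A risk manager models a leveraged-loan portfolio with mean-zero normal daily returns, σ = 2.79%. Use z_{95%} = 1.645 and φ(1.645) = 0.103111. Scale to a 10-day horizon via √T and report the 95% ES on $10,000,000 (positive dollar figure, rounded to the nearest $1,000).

σ_{10d} = 2.79% × √10 = 8.823%.
ES multiplier = φ(z)/(1−α) = 0.103111/0.05 = 2.062.
ES = 8.823% × 2.062 = 18.193%; on $10,000,000: $1,819,300.

$1,819,000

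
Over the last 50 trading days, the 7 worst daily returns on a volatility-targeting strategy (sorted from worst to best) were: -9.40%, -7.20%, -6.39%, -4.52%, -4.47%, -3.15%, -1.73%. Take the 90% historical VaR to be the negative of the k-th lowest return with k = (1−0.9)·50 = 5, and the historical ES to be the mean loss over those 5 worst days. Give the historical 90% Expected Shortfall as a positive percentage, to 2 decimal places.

6.40%

The 5 worst returns sum to -31.98%.
ES = −(-31.98%) / 5 = 6.396% ≈ 6.40%.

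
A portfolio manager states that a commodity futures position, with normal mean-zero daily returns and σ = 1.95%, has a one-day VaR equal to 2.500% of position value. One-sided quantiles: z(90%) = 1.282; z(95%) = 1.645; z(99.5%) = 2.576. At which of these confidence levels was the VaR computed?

Implied z = VaR/σ = 2.500 / 1.95 = 1.282.
This matches z(90%) = 1.282.

90%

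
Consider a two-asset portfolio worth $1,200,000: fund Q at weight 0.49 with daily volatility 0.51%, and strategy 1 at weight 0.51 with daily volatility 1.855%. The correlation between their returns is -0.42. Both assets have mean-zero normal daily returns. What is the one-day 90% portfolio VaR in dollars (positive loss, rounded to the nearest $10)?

$13,400

σ_p² = 0.49²·0.51² + 0.51²·1.855² + 2·-0.42·0.49·0.51·0.51·1.855 = 0.7589 (%²).
σ_p = √0.7589 = 0.871%.
At 90%, z = 1.282.
VaR = 1.282 × 0.871% = 1.117%; on $1,200,000 that is $13,404.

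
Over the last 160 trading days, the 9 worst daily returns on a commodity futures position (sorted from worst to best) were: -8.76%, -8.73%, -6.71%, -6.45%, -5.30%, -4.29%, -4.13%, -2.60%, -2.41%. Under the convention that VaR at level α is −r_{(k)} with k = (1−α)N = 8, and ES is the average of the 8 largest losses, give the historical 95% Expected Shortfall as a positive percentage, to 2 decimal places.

5.87%

The 8 worst returns sum to -46.97%.
ES = −(-46.97%) / 8 = 5.87125% ≈ 5.87%.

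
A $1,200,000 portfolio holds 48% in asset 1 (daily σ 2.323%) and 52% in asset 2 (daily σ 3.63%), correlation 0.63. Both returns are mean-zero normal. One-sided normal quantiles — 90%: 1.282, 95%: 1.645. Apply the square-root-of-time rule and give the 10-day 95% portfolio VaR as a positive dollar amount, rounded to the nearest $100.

$170,500

σ_p = √(0.48²·2.323² + 0.52²·3.63² + 2·0.63·0.48·0.52·2.323·3.63) = 2.731%.
σ_{10d} = 2.731% × √10 = 8.636%.
VaR = 1.645 × 8.636% = 14.206%; on $1,200,000 that is $170,472.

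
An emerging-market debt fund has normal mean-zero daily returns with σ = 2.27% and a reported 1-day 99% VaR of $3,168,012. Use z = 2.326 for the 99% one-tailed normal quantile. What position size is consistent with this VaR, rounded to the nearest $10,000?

VaR as a fraction of value: z·σ = 2.326 × 2.27% = 5.28002%.
Position = $3,168,012 / 0.0528002 = $60,000,000.

$60,000,000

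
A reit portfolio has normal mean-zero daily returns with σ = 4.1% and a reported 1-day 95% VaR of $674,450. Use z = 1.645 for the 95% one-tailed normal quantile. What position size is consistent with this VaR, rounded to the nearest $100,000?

VaR as a fraction of value: z·σ = 1.645 × 4.1% = 6.7445%.
Position = $674,450 / 0.067445 = $10,000,000.

$10,000,000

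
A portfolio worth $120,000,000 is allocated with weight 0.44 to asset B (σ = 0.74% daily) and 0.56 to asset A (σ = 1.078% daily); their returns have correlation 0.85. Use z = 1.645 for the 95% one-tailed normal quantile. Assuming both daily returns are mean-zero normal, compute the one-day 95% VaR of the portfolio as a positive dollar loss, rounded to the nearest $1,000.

σ_p² = 0.44²·0.74² + 0.56²·1.078² + 2·0.85·0.44·0.56·0.74·1.078 = 0.8046 (%²).
σ_p = √0.8046 = 0.897%.
VaR = 1.645 × 0.897% = 1.476%; on $120,000,000 that is $1,771,200.

$1,771,000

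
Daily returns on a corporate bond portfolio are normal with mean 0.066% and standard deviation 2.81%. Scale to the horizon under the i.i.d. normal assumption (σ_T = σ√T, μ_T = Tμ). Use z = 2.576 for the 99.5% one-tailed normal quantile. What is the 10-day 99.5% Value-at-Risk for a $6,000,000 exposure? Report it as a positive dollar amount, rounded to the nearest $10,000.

σ_{10d} = 2.81% × √10 = 8.886%; μ_{10d} = 10 × 0.066% = 0.660%.
VaR = −(0.660%) + 2.576 × 8.886% = 22.230%.
On $6,000,000: 0.22230 × $6,000,000 = $1,333,800.

$1,330,000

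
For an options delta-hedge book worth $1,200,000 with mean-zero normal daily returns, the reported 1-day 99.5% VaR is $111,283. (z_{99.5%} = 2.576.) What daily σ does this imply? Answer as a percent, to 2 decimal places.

VaR as a fraction: $111,283 / $1,200,000 = 9.274%.
σ = VaR / z = 9.274% / 2.576 = 3.600%.

3.60%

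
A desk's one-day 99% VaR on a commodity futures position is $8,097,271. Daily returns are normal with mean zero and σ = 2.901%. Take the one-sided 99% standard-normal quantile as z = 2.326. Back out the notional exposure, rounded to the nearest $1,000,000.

VaR as a fraction of value: z·σ = 2.326 × 2.901% = 6.74773%.
Position = $8,097,271 / 0.0674773 = $119,999,997.

$120,000,000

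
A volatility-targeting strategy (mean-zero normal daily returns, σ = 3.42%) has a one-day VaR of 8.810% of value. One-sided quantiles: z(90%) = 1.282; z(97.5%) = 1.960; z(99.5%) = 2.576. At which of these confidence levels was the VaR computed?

99.5%

Implied z = VaR/σ = 8.810 / 3.42 = 2.576.
This matches z(99.5%) = 2.576.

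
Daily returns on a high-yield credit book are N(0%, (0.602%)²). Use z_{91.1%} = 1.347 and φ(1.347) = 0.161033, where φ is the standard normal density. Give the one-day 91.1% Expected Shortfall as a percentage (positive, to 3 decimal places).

Tail multiplier: φ(z)/(1−α) = 0.161033 / 0.089 = 1.809.
ES = 0.602% × 1.809 = 1.089%.

1.089%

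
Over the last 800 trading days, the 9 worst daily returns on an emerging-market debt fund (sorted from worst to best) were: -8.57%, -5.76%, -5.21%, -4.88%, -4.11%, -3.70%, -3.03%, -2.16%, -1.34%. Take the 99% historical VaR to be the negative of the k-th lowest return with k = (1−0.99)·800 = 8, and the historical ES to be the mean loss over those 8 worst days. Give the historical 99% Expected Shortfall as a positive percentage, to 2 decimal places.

4.68%

The 8 worst returns sum to -37.42%.
ES = −(-37.42%) / 8 = 4.6775% ≈ 4.68%.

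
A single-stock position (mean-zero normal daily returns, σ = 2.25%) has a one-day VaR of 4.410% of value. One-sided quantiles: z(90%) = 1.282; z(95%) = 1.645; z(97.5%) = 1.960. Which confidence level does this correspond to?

97.5%

Implied z = VaR/σ = 4.410 / 2.25 = 1.960.
This matches z(97.5%) = 1.960.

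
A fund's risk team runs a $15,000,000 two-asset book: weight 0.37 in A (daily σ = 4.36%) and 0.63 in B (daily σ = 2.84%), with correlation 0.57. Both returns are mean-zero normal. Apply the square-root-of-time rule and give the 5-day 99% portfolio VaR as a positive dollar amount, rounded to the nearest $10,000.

$2,350,000

σ_p = √(0.37²·4.36² + 0.63²·2.84² + 2·0.57·0.37·0.63·4.36·2.84) = 3.016%.
σ_{5d} = 3.016% × √5 = 6.744%.
z(99%) = 2.326.
VaR = 2.326 × 6.744% = 15.687%; on $15,000,000 that is $2,353,050.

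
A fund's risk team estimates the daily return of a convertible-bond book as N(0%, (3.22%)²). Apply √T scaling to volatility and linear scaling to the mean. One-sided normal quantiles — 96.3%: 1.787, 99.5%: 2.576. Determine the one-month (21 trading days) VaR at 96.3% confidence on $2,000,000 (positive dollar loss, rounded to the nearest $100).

$527,400

σ_{21d} = 3.22% × √21 = 14.756%.
VaR = 1.787 × 14.756% = 26.369%.
On $2,000,000: 0.26369 × $2,000,000 = $527,380.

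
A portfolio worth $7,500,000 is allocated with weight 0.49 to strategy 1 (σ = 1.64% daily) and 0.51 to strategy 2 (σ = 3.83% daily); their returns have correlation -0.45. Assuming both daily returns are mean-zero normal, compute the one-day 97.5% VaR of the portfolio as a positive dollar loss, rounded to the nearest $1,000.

σ_p² = 0.49²·1.64² + 0.51²·3.83² + 2·-0.45·0.49·0.51·1.64·3.83 = 3.0484 (%²).
σ_p = √3.0484 = 1.746%.
At 97.5%, z = 1.960.
VaR = 1.960 × 1.746% = 3.422%; on $7,500,000 that is $256,650.

$257,000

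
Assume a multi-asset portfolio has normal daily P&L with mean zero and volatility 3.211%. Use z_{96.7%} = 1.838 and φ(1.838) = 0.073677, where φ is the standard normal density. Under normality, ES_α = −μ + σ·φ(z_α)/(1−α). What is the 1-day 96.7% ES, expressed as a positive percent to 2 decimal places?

Tail multiplier: φ(z)/(1−α) = 0.073677 / 0.033 = 2.233.
ES = 3.211% × 2.233 = 7.170%.

7.17%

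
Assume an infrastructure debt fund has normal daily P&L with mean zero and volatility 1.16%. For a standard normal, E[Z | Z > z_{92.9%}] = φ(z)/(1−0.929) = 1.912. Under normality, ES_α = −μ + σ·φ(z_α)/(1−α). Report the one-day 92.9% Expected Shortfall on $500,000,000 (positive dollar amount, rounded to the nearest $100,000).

ES = 1.16% × 1.912 = 2.218%.
On $500,000,000: 0.02218 × $500,000,000 = $11,090,000.

$11,100,000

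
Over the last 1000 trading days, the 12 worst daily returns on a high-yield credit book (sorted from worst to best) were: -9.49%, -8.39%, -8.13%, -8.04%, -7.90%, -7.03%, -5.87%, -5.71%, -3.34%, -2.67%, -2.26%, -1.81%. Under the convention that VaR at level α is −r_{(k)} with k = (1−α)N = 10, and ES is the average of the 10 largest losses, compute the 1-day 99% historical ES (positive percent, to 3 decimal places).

The 10 worst returns sum to -66.57%.
ES = −(-66.57%) / 10 = 6.657%.

6.657%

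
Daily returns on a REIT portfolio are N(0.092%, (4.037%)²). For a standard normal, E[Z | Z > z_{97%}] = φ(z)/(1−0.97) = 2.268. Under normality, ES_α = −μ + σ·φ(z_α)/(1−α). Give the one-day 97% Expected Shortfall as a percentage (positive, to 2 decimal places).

9.06%

ES = −(0.092%) + 4.037% × 2.268 = 9.064%.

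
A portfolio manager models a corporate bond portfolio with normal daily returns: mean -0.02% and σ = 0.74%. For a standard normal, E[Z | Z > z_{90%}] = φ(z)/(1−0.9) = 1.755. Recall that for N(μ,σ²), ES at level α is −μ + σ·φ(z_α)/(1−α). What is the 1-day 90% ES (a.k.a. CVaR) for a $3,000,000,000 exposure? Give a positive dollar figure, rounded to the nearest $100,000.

ES = −(-0.02%) + 0.74% × 1.755 = 1.319%.
On $3,000,000,000: 0.01319 × $3,000,000,000 = $39,570,000.

$39,600,000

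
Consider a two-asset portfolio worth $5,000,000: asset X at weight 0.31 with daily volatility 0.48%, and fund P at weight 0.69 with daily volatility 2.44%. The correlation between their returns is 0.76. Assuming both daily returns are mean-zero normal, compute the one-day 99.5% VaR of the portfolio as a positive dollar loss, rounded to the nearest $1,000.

σ_p² = 0.31²·0.48² + 0.69²·2.44² + 2·0.76·0.31·0.69·0.48·2.44 = 3.2374 (%²).
σ_p = √3.2374 = 1.799%.
At 99.5%, z = 2.576.
VaR = 2.576 × 1.799% = 4.634%; on $5,000,000 that is $231,700.

$232,000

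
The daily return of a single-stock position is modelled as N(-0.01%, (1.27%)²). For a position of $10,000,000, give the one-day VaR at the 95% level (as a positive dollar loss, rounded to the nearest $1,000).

At 95% one-sided, z = 1.645.
VaR = −μ + z·σ = −(-0.01%) + 1.645 × 1.27% = 2.099%.
On $10,000,000: 0.02099 × $10,000,000 = $209,900.

$210,000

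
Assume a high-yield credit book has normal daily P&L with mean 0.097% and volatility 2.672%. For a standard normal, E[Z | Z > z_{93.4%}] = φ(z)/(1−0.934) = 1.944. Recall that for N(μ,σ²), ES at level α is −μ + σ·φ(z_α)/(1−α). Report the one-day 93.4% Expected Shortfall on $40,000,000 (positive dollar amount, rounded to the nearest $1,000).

ES = −(0.097%) + 2.672% × 1.944 = 5.097%.
On $40,000,000: 0.05097 × $40,000,000 = $2,038,800.

$2,039,000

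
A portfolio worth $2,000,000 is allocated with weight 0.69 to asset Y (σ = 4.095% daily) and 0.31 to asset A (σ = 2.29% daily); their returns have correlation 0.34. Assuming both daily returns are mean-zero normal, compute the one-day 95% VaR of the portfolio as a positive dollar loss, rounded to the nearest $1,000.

$103,000

σ_p² = 0.69²·4.095² + 0.31²·2.29² + 2·0.34·0.69·0.31·4.095·2.29 = 9.8517 (%²).
σ_p = √9.8517 = 3.139%.
At 95%, z = 1.645.
VaR = 1.645 × 3.139% = 5.164%; on $2,000,000 that is $103,280.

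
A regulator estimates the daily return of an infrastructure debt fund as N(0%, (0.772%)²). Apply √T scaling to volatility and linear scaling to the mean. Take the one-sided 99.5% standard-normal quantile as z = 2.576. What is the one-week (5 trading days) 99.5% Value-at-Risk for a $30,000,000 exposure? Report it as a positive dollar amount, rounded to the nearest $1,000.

$1,334,000

σ_{5d} = 0.772% × √5 = 1.726%.
VaR = 2.576 × 1.726% = 4.446%.
On $30,000,000: 0.04446 × $30,000,000 = $1,333,800.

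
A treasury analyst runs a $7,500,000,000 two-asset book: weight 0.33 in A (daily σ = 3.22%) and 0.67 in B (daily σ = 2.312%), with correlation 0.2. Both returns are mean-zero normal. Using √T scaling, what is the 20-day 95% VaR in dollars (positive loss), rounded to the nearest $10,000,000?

σ_p = √(0.33²·3.22² + 0.67²·2.312² + 2·0.2·0.33·0.67·3.22·2.312) = 2.046%.
σ_{20d} = 2.046% × √20 = 9.150%.
z(95%) = 1.645.
VaR = 1.645 × 9.150% = 15.052%; on $7,500,000,000 that is $1,128,900,000.

$1,130,000,000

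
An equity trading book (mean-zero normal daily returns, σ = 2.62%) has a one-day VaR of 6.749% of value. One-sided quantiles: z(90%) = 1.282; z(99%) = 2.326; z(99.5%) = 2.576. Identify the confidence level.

Implied z = VaR/σ = 6.749 / 2.62 = 2.576.
This matches z(99.5%) = 2.576.

99.5%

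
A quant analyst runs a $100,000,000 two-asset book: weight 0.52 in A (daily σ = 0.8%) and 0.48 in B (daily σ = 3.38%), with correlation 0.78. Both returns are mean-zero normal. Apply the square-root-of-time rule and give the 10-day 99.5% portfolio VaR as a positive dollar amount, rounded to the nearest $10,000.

$16,000,000

σ_p = √(0.52²·0.8² + 0.48²·3.38² + 2·0.78·0.52·0.48·0.8·3.38) = 1.964%.
σ_{10d} = 1.964% × √10 = 6.211%.
z(99.5%) = 2.576.
VaR = 2.576 × 6.211% = 16.000%; on $100,000,000 that is $16,000,000.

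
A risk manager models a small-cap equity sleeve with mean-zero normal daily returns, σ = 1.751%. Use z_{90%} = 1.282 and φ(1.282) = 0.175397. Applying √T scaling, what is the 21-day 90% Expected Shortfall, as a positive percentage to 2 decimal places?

σ_{21d} = 1.751% × √21 = 8.024%.
ES multiplier = φ(z)/(1−α) = 0.175397/0.1 = 1.754.
ES = 8.024% × 1.754 = 14.074%.

14.07%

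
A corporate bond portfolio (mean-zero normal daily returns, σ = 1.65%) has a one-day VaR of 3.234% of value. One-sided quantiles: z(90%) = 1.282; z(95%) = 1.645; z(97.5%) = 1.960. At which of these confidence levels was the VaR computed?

Implied z = VaR/σ = 3.234 / 1.65 = 1.960.
This matches z(97.5%) = 1.960.

97.5%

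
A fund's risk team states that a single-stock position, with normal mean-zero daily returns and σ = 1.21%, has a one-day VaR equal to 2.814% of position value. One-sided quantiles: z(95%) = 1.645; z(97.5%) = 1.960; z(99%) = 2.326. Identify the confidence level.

99%

Implied z = VaR/σ = 2.814 / 1.21 = 2.326.
This matches z(99%) = 2.326.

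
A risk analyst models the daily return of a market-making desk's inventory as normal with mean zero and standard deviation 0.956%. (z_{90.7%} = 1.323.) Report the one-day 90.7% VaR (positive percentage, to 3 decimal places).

1.265%

VaR = z·σ = 1.323 × 0.956% = 1.265%.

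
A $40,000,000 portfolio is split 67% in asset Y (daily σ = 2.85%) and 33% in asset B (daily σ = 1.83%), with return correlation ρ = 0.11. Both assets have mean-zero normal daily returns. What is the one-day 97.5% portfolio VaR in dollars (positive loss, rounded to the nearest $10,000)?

$1,620,000

σ_p² = 0.67²·2.85² + 0.33²·1.83² + 2·0.11·0.67·0.33·2.85·1.83 = 4.2646 (%²).
σ_p = √4.2646 = 2.065%.
At 97.5%, z = 1.960.
VaR = 1.960 × 2.065% = 4.047%; on $40,000,000 that is $1,618,800.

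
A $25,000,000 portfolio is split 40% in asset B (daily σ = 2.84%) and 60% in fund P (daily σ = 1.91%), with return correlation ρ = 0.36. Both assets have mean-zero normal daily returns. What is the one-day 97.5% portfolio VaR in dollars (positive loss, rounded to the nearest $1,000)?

$922,000

σ_p² = 0.4²·2.84² + 0.6²·1.91² + 2·0.36·0.4·0.6·2.84·1.91 = 3.5411 (%²).
σ_p = √3.5411 = 1.882%.
At 97.5%, z = 1.960.
VaR = 1.960 × 1.882% = 3.689%; on $25,000,000 that is $922,250.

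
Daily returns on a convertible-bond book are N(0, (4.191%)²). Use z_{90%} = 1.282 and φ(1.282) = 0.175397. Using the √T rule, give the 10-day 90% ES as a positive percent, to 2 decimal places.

σ_{10d} = 4.191% × √10 = 13.253%.
ES multiplier = φ(z)/(1−α) = 0.175397/0.1 = 1.754.
ES = 13.253% × 1.754 = 23.246%.

23.25%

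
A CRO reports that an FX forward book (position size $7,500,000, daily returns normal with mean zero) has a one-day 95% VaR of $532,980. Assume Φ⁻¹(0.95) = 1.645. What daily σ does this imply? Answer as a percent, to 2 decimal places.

4.32%

VaR as a fraction: $532,980 / $7,500,000 = 7.106%.
σ = VaR / z = 7.106% / 1.645 = 4.320%.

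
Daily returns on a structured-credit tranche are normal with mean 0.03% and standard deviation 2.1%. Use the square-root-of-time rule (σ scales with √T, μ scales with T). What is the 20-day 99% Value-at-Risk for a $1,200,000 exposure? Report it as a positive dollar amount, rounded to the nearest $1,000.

At 99%, z = 2.326.
σ_{20d} = 2.1% × √20 = 9.391%; μ_{20d} = 20 × 0.03% = 0.600%.
VaR = −(0.600%) + 2.326 × 9.391% = 21.243%.
On $1,200,000: 0.21243 × $1,200,000 = $254,916.

$255,000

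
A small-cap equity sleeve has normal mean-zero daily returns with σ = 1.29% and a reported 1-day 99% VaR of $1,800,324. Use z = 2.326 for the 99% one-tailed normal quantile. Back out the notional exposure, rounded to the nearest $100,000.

VaR as a fraction of value: z·σ = 2.326 × 1.29% = 3.00054%.
Position = $1,800,324 / 0.0300054 = $60,000,000.

$60,000,000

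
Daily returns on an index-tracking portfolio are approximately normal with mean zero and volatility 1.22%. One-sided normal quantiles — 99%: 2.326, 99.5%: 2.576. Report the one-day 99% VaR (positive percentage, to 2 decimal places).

2.84%

VaR = z·σ = 2.326 × 1.22% = 2.838%.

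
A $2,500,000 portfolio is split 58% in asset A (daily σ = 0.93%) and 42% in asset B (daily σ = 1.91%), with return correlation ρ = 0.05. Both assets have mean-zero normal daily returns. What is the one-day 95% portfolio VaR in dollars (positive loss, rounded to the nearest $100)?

σ_p² = 0.58²·0.93² + 0.42²·1.91² + 2·0.05·0.58·0.42·0.93·1.91 = 0.9777 (%²).
σ_p = √0.9777 = 0.989%.
At 95%, z = 1.645.
VaR = 1.645 × 0.989% = 1.627%; on $2,500,000 that is $40,675.

$40,700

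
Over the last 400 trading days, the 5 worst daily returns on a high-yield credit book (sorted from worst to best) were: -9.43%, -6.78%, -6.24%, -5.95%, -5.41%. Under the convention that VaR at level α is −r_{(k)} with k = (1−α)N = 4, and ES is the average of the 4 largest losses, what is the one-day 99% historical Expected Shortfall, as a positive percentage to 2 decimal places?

7.10%

The 4 worst returns sum to -28.40%.
ES = −(-28.40%) / 4 = 7.1% ≈ 7.10%.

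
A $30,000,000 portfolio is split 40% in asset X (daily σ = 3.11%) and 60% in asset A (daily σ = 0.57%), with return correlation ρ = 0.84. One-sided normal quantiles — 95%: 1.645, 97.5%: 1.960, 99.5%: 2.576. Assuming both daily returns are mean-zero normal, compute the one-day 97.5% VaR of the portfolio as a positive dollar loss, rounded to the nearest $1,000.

$907,000

σ_p² = 0.4²·3.11² + 0.6²·0.57² + 2·0.84·0.4·0.6·3.11·0.57 = 2.3793 (%²).
σ_p = √2.3793 = 1.542%.
VaR = 1.960 × 1.542% = 3.022%; on $30,000,000 that is $906,600.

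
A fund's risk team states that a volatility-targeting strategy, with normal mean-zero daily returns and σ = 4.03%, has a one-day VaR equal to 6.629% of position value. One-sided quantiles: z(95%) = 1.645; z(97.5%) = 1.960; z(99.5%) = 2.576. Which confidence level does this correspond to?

95%

Implied z = VaR/σ = 6.629 / 4.03 = 1.645.
This matches z(95%) = 1.645.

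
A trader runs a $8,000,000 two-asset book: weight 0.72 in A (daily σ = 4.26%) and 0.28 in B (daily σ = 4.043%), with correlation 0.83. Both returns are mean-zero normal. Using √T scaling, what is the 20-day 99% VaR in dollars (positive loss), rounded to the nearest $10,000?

$3,380,000

σ_p = √(0.72²·4.26² + 0.28²·4.043² + 2·0.83·0.72·0.28·4.26·4.043) = 4.056%.
σ_{20d} = 4.056% × √20 = 18.139%.
z(99%) = 2.326.
VaR = 2.326 × 18.139% = 42.191%; on $8,000,000 that is $3,375,280.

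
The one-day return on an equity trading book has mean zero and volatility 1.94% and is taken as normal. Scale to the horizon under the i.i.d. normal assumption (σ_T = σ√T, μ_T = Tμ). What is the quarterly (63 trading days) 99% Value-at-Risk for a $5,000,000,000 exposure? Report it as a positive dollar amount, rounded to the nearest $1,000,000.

At 99%, z = 2.326.
σ_{63d} = 1.94% × √63 = 15.398%.
VaR = 2.326 × 15.398% = 35.816%.
On $5,000,000,000: 0.35816 × $5,000,000,000 = $1,790,800,000.

$1,791,000,000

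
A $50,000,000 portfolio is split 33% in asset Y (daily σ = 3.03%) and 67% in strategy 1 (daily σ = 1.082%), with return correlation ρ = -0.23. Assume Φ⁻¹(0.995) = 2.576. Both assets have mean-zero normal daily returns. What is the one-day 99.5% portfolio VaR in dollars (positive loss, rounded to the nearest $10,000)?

σ_p² = 0.33²·3.03² + 0.67²·1.082² + 2·-0.23·0.33·0.67·3.03·1.082 = 1.1919 (%²).
σ_p = √1.1919 = 1.092%.
VaR = 2.576 × 1.092% = 2.813%; on $50,000,000 that is $1,406,500.

$1,410,000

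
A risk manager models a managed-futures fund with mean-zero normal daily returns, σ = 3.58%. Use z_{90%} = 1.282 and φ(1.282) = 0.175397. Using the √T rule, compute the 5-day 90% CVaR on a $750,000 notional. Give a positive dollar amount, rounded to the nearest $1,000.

σ_{5d} = 3.58% × √5 = 8.005%.
ES multiplier = φ(z)/(1−α) = 0.175397/0.1 = 1.754.
ES = 8.005% × 1.754 = 14.041%; on $750,000: $105,308.

$105,000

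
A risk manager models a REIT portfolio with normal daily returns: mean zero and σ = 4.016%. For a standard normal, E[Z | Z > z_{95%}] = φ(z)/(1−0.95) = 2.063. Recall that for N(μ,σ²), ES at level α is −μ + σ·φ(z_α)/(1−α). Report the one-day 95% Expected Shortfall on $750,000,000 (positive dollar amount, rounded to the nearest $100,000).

ES = 4.016% × 2.063 = 8.285%.
On $750,000,000: 0.08285 × $750,000,000 = $62,137,500.

$62,100,000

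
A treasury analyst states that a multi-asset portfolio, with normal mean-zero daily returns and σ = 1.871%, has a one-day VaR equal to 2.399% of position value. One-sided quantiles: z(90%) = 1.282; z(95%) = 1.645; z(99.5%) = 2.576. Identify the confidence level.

Implied z = VaR/σ = 2.399 / 1.871 = 1.282.
This matches z(90%) = 1.282.

90%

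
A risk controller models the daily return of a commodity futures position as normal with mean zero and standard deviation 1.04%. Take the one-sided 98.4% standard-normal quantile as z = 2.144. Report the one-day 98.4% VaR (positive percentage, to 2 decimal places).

VaR = z·σ = 2.144 × 1.04% = 2.230%.

2.23%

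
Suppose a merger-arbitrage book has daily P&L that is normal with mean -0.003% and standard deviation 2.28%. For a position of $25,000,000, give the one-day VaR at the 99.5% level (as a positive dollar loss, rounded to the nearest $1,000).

$1,469,000

At 99.5% one-sided, z = 2.576.
VaR = −μ + z·σ = −(-0.003%) + 2.576 × 2.28% = 5.876%.
On $25,000,000: 0.05876 × $25,000,000 = $1,469,000.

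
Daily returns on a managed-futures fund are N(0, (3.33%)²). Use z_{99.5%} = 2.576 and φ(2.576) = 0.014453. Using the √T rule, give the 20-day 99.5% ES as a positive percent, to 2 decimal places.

43.05%

σ_{20d} = 3.33% × √20 = 14.892%.
ES multiplier = φ(z)/(1−α) = 0.014453/0.005 = 2.891.
ES = 14.892% × 2.891 = 43.053%.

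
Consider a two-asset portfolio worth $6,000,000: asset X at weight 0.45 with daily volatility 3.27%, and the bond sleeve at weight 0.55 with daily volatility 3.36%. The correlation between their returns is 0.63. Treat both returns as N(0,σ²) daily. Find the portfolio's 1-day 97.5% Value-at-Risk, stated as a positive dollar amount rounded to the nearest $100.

σ_p² = 0.45²·3.27² + 0.55²·3.36² + 2·0.63·0.45·0.55·3.27·3.36 = 9.0068 (%²).
σ_p = √9.0068 = 3.001%.
At 97.5%, z = 1.960.
VaR = 1.960 × 3.001% = 5.882%; on $6,000,000 that is $352,920.

$352,900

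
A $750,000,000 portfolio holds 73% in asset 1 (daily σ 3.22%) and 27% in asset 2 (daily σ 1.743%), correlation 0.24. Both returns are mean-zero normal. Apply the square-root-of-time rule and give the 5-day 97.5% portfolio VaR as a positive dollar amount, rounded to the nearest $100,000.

$82,400,000

σ_p = √(0.73²·3.22² + 0.27²·1.743² + 2·0.24·0.73·0.27·3.22·1.743) = 2.506%.
σ_{5d} = 2.506% × √5 = 5.604%.
z(97.5%) = 1.960.
VaR = 1.960 × 5.604% = 10.984%; on $750,000,000 that is $82,380,000.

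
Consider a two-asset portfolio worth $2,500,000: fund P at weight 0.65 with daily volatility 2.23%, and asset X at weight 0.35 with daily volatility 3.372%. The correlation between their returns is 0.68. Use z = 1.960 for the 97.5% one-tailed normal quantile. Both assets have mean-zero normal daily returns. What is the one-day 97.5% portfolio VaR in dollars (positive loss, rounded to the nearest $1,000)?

σ_p² = 0.65²·2.23² + 0.35²·3.372² + 2·0.68·0.65·0.35·2.23·3.372 = 5.8205 (%²).
σ_p = √5.8205 = 2.413%.
VaR = 1.960 × 2.413% = 4.729%; on $2,500,000 that is $118,225.

$118,000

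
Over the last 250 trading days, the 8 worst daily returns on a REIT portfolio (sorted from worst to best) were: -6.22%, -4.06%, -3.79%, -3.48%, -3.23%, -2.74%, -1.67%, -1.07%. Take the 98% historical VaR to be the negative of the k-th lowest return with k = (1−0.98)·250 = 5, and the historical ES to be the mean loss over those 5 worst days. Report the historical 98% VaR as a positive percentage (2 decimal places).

k = 5; the 5th lowest return is -3.23%, so VaR = 3.23%.

3.23%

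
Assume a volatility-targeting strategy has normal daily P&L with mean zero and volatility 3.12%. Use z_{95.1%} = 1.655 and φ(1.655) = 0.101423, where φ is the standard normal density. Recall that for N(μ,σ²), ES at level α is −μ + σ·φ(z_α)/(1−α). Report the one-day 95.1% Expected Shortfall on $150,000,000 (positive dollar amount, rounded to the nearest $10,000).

Tail multiplier: φ(z)/(1−α) = 0.101423 / 0.049 = 2.070.
ES = 3.12% × 2.070 = 6.458%.
On $150,000,000: 0.06458 × $150,000,000 = $9,687,000.

$9,690,000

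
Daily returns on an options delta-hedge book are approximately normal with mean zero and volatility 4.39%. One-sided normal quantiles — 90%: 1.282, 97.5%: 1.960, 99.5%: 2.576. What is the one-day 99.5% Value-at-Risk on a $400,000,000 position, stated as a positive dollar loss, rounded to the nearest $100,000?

VaR = z·σ = 2.576 × 4.39% = 11.309%.
On $400,000,000: 0.11309 × $400,000,000 = $45,236,000.

$45,200,000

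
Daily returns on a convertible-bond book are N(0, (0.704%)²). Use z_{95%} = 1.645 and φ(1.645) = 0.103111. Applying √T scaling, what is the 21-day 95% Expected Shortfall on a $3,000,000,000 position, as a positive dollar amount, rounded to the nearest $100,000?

σ_{21d} = 0.704% × √21 = 3.226%.
ES multiplier = φ(z)/(1−α) = 0.103111/0.05 = 2.062.
ES = 3.226% × 2.062 = 6.652%; on $3,000,000,000: $199,560,000.

$199,600,000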